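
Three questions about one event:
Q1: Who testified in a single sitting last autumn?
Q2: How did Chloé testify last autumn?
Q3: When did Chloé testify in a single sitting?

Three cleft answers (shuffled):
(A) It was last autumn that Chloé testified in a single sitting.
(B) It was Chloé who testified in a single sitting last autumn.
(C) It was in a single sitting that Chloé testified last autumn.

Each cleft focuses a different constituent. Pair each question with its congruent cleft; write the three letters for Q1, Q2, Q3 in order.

Q1 asks about the subject (agent); cleft (B) focuses "Chloé", which is the subject (agent) — so Q1 → B.
Q2 asks about the manner; cleft (C) focuses "in a single sitting", which is the manner — so Q2 → C.
Q3 asks about the time; cleft (A) focuses "last autumn", which is the time — so Q3 → A.
Mapping: Q1→B, Q2→C, Q3→A.

BCA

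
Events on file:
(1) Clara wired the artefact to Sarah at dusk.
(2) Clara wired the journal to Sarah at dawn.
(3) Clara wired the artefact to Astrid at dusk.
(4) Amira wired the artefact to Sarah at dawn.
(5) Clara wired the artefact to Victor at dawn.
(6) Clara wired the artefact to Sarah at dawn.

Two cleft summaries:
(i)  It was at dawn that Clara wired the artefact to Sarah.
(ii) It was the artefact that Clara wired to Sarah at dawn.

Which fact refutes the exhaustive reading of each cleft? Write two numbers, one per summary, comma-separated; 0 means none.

1, 2

(i): focus "at dawn". Looking for same agent, thing, recipient (Clara / the artefact / Sarah) with some other setting — fact (1) has at dusk there. Refuted.
(ii): focus "the artefact". Looking for same agent, recipient, setting (Clara / Sarah / at dawn) with some other thing — fact (2) has the journal there. Refuted.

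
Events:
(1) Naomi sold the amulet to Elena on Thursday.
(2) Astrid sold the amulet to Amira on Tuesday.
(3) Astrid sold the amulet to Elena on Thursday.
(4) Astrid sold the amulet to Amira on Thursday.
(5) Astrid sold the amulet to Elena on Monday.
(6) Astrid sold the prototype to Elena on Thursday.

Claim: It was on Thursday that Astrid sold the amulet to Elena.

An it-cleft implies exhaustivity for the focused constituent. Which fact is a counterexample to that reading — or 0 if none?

Focus of the cleft: "on Thursday" (the setting). Presupposed background: agent = Astrid, thing = the amulet, recipient = Elena.
Exhaustivity: on Thursday is the only setting satisfying that background.
Fact (5) shares the background but with setting = on Monday; exhaustivity is violated.

5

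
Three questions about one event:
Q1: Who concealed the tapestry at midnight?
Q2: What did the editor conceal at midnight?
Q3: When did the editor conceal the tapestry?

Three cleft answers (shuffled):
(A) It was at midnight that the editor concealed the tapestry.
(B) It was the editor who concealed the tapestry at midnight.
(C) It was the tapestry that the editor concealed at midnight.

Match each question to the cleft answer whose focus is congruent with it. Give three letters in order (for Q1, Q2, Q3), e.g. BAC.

BCA

Q1 asks about the subject (agent); cleft (B) focuses "the editor", which is the subject (agent) — so Q1 → B.
Q2 asks about the direct object; cleft (C) focuses "the tapestry", which is the direct object — so Q2 → C.
Q3 asks about the time; cleft (A) focuses "at midnight", which is the time — so Q3 → A.
Mapping: Q1→B, Q2→C, Q3→A.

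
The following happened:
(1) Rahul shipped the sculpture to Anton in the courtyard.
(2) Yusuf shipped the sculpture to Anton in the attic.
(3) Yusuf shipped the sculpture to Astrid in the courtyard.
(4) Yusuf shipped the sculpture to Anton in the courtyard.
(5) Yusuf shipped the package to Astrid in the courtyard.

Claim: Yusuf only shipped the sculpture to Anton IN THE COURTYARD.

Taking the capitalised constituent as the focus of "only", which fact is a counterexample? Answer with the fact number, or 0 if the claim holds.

2

The capitals mark "in the courtyard" as focus. So "only" rules out other settings, with the rest (same agent, thing, recipient (Yusuf / the sculpture / Anton)) as background.
Fact (2) shares the background but differs in setting (in the attic) — a counterexample.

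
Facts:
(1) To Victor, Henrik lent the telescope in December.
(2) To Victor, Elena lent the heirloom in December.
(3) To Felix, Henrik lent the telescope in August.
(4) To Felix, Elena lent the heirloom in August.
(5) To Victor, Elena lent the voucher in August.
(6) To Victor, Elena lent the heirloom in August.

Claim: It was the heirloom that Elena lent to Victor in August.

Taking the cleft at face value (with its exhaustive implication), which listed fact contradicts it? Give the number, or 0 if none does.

5

Focus of the cleft: "the heirloom" (the thing). Presupposed background: Elena as agent and Victor as recipient and in August as setting.
The exhaustive reading says no other thing fits that background.
Fact (5) shares the background but with thing = the voucher; exhaustivity is violated.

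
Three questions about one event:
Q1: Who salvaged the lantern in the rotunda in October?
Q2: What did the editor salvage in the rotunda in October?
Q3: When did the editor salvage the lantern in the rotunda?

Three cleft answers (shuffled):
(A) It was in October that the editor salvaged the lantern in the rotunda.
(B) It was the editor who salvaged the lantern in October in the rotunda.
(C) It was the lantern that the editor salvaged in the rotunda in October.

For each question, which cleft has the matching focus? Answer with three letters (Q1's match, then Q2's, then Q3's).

BCA

Q1 asks about the subject (agent); cleft (B) focuses "the editor", which is the subject (agent) — so Q1 → B.
Q2 asks about the direct object; cleft (C) focuses "the lantern", which is the direct object — so Q2 → C.
Q3 asks about the time; cleft (A) focuses "in October", which is the time — so Q3 → A.
Mapping: Q1→B, Q2→C, Q3→A.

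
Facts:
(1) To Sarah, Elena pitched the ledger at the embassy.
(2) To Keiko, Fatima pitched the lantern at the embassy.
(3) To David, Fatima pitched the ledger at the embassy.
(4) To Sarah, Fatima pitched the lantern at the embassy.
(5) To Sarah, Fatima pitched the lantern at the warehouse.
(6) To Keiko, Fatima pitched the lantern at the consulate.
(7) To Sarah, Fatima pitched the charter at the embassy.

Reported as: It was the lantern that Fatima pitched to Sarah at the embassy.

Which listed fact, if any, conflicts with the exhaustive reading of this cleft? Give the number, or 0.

7

The cleft puts "the lantern" in focus and presupposes the open proposition with same agent, recipient, setting (Fatima / Sarah / at the embassy).
Exhaustivity: the lantern is the only thing satisfying that background.
Fact (7) shares the background but with thing = the charter; exhaustivity is violated.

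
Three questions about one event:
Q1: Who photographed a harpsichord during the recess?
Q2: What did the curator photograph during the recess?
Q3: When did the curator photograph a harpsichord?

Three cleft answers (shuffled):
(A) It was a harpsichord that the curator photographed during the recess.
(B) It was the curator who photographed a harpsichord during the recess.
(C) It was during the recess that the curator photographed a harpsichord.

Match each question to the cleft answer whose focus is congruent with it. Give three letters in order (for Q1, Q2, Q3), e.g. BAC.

BAC

Q1 asks about the subject (agent); cleft (B) focuses "the curator", which is the subject (agent) — so Q1 → B.
Q2 asks about the direct object; cleft (A) focuses "a harpsichord", which is the direct object — so Q2 → A.
Q3 asks about the time; cleft (C) focuses "during the recess", which is the time — so Q3 → C.
Mapping: Q1→B, Q2→A, Q3→C.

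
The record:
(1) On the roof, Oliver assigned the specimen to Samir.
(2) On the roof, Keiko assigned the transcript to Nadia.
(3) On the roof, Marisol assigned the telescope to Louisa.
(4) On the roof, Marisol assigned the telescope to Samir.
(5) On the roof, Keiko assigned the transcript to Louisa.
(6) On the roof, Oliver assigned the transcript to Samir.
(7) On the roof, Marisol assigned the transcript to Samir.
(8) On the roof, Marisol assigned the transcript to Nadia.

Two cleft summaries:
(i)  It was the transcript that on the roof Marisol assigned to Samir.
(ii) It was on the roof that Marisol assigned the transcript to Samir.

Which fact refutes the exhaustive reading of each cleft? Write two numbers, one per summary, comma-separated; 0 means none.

(i): focus "the transcript". Looking for Marisol as agent and Samir as recipient and on the roof as setting with some other thing — fact (4) has the telescope there. Refuted.
(ii): focus "on the roof". No fact shares Marisol as agent and the transcript as thing and Samir as recipient with a different setting. 0.

4, 0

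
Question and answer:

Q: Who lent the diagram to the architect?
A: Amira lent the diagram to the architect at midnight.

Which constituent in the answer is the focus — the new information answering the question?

The wh-word "who" asks about the subject (agent).
In the answer, "the diagram" and "to the architect" are given — repeated from the question.
"at midnight" is also new, but it specifies the time, which is not what the question asks about — so it is not the focus.
The constituent filling the subject (agent) gap is "Amira"; that is the focus.

Amira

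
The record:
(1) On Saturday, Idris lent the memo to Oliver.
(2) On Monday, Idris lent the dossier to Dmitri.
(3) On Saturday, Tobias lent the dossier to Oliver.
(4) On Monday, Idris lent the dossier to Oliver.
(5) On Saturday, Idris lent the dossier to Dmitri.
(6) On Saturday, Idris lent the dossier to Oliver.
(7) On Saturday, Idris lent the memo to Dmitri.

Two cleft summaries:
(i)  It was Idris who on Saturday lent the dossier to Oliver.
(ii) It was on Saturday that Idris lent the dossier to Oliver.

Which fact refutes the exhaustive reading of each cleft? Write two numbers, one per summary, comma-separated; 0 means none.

3, 4

Summary (i) focuses "Idris" (the agent); background thing = the dossier, recipient = Oliver, setting = on Saturday. Fact (3) matches that background with agent = Tobias — refutes (i).
Summary (ii) focuses "on Saturday" (the setting); background agent = Idris, thing = the dossier, recipient = Oliver. Fact (4) matches that background with setting = on Monday — refutes (ii).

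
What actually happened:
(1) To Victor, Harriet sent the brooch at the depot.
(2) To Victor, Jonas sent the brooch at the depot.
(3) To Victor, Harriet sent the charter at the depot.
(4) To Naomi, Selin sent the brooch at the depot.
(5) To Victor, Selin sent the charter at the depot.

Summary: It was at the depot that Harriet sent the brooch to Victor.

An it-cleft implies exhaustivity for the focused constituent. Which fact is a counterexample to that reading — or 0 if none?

The cleft puts "at the depot" in focus and presupposes the open proposition with agent = Harriet, thing = the brooch, recipient = Victor.
The exhaustive reading says no other setting fits that background.
No listed fact matches the background with a different setting. Exhaustivity holds.

0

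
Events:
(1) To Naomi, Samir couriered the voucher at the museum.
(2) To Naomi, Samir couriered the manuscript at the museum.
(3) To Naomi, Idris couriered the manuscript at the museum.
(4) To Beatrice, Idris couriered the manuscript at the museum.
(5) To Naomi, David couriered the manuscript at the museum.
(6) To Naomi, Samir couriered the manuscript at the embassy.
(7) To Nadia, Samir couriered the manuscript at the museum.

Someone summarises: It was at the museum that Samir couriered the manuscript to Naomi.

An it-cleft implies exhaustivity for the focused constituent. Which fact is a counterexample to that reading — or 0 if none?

Focus of the cleft: "at the museum" (the setting). Presupposed background: same agent, thing, recipient (Samir / the manuscript / Naomi).
Exhaustivity: at the museum is the only setting satisfying that background.
Fact (6) shares the background but with setting = at the embassy; exhaustivity is violated.

6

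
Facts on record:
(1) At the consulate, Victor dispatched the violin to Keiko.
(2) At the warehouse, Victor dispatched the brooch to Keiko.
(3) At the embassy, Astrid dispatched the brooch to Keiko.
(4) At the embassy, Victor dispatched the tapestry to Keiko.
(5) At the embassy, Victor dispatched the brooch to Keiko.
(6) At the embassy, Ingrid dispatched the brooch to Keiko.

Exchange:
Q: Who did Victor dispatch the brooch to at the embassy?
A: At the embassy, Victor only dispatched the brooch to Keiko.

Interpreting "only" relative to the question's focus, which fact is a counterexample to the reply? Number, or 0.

Answering "Who did ... to ...?" puts focus on the recipient — here, "Keiko".
So "only" ranges over recipients; the rest (same agent, thing, setting (Victor / the brooch / at the embassy)) is presupposed.
No fact keeps same agent, thing, setting (Victor / the brooch / at the embassy) while changing the recipient; every other fact differs on something backgrounded. The reply stands.
(Fact (4) would refute a reading with focus on the thing — but that is not what the question asks.)

0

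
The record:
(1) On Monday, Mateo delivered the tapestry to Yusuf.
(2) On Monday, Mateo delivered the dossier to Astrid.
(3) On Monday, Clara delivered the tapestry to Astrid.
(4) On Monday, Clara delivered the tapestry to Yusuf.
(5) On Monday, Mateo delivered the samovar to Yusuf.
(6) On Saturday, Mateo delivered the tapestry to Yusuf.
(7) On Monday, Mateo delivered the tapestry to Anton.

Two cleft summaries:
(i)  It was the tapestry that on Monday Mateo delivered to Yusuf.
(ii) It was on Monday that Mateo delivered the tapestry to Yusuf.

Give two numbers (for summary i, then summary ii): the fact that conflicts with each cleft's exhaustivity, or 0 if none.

5, 6

(i): focus "the tapestry". Looking for agent = Mateo, recipient = Yusuf, setting = on Monday with some other thing — fact (5) has the samovar there. Refuted.
(ii): focus "on Monday". Looking for agent = Mateo, thing = the tapestry, recipient = Yusuf with some other setting — fact (6) has on Saturday there. Refuted.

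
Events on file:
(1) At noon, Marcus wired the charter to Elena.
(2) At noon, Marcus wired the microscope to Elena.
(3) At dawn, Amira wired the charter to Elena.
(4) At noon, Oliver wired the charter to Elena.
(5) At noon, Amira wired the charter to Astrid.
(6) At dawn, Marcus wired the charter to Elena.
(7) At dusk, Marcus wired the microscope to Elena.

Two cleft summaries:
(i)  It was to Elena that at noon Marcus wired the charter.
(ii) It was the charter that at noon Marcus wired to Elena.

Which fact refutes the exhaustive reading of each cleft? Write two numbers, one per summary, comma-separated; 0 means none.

0, 2

Summary (i) focuses "Elena" (the recipient); background same agent, thing, setting (Marcus / the charter / at noon). No fact matches that background with a different recipient, so 0.
Summary (ii) focuses "the charter" (the thing); background same agent, recipient, setting (Marcus / Elena / at noon). Fact (2) matches that background with thing = the microscope — refutes (ii).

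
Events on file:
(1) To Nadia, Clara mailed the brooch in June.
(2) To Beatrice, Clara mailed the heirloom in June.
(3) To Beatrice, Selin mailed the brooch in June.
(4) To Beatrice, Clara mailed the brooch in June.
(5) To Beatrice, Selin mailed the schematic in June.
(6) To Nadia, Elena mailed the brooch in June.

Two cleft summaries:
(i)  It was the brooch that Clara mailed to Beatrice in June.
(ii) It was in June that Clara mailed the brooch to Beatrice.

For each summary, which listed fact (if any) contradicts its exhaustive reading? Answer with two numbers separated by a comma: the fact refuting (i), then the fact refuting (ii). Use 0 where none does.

(i): focus "the brooch". Looking for agent = Clara, recipient = Beatrice, setting = in June with some other thing — fact (2) has the heirloom there. Refuted.
(ii): focus "in June". No fact shares agent = Clara, thing = the brooch, recipient = Beatrice with a different setting. 0.

2, 0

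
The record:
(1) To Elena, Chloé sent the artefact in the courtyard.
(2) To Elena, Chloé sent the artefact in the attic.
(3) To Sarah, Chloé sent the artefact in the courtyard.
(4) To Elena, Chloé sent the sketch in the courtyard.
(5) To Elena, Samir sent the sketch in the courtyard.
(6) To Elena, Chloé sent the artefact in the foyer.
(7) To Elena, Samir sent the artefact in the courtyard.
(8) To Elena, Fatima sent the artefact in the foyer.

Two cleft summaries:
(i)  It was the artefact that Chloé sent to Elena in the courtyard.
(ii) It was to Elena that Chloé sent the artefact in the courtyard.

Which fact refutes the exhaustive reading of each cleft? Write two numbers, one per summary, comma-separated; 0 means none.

4, 3

(i): focus "the artefact". Looking for Chloé as agent and Elena as recipient and in the courtyard as setting with some other thing — fact (4) has the sketch there. Refuted.
(ii): focus "Elena". Looking for Chloé as agent and the artefact as thing and in the courtyard as setting with some other recipient — fact (3) has Sarah there. Refuted.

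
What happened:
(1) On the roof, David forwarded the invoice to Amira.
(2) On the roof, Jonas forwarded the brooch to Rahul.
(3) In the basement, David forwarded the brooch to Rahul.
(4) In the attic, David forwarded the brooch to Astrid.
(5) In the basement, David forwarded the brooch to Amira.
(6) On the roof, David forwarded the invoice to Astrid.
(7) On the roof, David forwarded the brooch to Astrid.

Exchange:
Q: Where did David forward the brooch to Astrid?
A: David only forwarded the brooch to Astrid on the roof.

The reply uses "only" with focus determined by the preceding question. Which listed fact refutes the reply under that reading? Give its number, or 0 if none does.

4

The question "Where did ...?" targets the setting, so in the reply the focus falls on "on the roof".
"Only" then excludes alternative settings while the background — David as agent and the brooch as thing and Astrid as recipient — is held fixed.
Fact (4) keeps David as agent and the brooch as thing and Astrid as recipient but has setting = in the attic; that refutes the reply.
(Fact (6) would refute a reading with focus on the thing — but that is not what the question asks.)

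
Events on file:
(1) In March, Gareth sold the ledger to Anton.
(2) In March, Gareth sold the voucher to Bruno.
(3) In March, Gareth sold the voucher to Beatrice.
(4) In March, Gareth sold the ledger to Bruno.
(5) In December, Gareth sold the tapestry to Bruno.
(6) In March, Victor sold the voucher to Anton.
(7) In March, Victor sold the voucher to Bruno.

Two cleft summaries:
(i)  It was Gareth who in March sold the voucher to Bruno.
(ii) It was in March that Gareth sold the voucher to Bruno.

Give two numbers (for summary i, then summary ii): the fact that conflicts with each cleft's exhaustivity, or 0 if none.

7, 0

(i): focus "Gareth". Looking for the voucher as thing and Bruno as recipient and in March as setting with some other agent — fact (7) has Victor there. Refuted.
(ii): focus "in March". No fact shares Gareth as agent and the voucher as thing and Bruno as recipient with a different setting. 0.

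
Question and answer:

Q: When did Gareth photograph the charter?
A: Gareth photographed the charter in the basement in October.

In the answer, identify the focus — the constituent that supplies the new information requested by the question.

in October

The wh-word "when" asks about the time.
In the answer, "Gareth" and "the charter" are given — repeated from the question.
"in the basement" is also new, but it specifies the location, which is not what the question asks about — so it is not the focus.
The constituent filling the time gap is "in October"; that is the focus.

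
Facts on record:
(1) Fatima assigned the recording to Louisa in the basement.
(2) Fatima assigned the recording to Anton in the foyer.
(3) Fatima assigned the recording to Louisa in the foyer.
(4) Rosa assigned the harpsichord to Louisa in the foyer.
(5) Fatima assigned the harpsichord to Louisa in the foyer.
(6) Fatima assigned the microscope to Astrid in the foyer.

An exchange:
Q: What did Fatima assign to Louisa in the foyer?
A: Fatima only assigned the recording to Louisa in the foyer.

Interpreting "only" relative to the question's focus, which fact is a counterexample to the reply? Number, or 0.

Answering "What did ...?" puts focus on the thing — here, "the recording".
"Only" then excludes alternative things while the background — Fatima as agent and Louisa as recipient and in the foyer as setting — is held fixed.
Fact (5) shares the background with a different thing (the harpsichord) — counterexample.
(Fact (2) would refute a reading with focus on the recipient — but that is not what the question asks.)

5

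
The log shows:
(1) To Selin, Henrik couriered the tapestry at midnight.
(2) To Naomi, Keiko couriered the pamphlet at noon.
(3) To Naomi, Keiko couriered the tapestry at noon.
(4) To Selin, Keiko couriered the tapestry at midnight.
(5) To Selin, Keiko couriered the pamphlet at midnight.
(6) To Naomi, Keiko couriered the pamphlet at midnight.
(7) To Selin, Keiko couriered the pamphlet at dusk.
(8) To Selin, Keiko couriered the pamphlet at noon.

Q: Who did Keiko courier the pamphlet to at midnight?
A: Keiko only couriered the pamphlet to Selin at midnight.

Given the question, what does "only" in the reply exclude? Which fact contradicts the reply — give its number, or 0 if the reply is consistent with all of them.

Answering "Who did ... to ...?" puts focus on the recipient — here, "Selin".
So "only" ranges over recipients; the rest (Keiko as agent and the pamphlet as thing and at midnight as setting) is presupposed.
Fact (6) keeps Keiko as agent and the pamphlet as thing and at midnight as setting but has recipient = Naomi; that refutes the reply.
(Fact (4) would refute a reading with focus on the thing — but that is not what the question asks.)

6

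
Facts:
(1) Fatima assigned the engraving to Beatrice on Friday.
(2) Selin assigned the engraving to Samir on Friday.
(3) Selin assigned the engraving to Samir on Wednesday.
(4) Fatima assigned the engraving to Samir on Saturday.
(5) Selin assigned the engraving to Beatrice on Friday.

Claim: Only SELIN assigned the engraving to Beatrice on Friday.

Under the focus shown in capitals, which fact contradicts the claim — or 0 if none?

1

The capitals mark "Selin" as focus. So "only" rules out other agents, with the rest (thing = the engraving, recipient = Beatrice, setting = on Friday) as background.
Fact (1) shares the background but differs in agent (Fatima) — a counterexample.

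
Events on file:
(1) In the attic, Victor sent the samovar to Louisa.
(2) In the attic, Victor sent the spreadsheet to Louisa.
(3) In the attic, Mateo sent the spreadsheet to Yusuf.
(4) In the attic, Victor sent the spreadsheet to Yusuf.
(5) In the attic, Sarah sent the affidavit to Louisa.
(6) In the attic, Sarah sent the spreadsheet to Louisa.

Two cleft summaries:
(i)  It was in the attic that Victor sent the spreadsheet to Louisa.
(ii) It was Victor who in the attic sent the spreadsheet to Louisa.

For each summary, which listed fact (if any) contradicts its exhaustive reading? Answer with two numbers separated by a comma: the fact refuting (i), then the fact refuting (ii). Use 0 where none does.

0, 6

Summary (i) focuses "in the attic" (the setting); background agent = Victor, thing = the spreadsheet, recipient = Louisa. No fact matches that background with a different setting, so 0.
Summary (ii) focuses "Victor" (the agent); background thing = the spreadsheet, recipient = Louisa, setting = in the attic. Fact (6) matches that background with agent = Sarah — refutes (ii).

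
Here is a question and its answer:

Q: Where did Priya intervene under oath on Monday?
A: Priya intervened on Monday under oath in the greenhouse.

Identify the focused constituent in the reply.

The wh-word "where" asks about the location.
In the answer, "Priya", "under oath" and "on Monday" are given — repeated from the question.
The constituent filling the location gap is "in the greenhouse"; that is the focus and would carry nuclear stress.

in the greenhouse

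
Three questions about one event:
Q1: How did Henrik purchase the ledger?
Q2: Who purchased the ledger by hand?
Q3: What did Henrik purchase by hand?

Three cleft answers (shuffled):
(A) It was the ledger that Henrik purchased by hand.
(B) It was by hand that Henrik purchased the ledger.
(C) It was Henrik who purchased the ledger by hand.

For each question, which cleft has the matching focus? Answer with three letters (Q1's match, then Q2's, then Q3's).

Q1 asks about the manner; cleft (B) focuses "by hand", which is the manner — so Q1 → B.
Q2 asks about the subject (agent); cleft (C) focuses "Henrik", which is the subject (agent) — so Q2 → C.
Q3 asks about the direct object; cleft (A) focuses "the ledger", which is the direct object — so Q3 → A.
Mapping: Q1→B, Q2→C, Q3→A.

BCA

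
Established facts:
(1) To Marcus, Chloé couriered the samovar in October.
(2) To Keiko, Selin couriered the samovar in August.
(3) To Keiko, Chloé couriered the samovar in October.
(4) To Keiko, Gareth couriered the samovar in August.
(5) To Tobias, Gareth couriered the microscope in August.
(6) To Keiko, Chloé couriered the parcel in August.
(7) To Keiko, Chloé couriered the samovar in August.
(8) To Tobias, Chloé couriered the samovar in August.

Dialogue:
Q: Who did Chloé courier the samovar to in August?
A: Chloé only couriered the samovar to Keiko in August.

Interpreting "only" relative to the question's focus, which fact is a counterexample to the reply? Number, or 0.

Answering "Who did ... to ...?" puts focus on the recipient — here, "Keiko".
So "only" ranges over recipients; the rest (Chloé as agent and the samovar as thing and in August as setting) is presupposed.
Fact (8) keeps Chloé as agent and the samovar as thing and in August as setting but has recipient = Tobias; that refutes the reply.
(Fact (6) would refute a reading with focus on the thing — but that is not what the question asks.)

8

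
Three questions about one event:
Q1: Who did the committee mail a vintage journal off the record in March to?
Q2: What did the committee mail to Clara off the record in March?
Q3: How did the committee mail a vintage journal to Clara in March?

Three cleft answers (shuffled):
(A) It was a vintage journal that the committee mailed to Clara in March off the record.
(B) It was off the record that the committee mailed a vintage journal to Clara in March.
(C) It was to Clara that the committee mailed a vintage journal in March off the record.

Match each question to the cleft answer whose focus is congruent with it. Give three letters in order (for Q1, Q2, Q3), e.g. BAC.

Q1 asks about the recipient; cleft (C) focuses "to Clara", which is the recipient — so Q1 → C.
Q2 asks about the direct object; cleft (A) focuses "a vintage journal", which is the direct object — so Q2 → A.
Q3 asks about the manner; cleft (B) focuses "off the record", which is the manner — so Q3 → B.
Mapping: Q1→C, Q2→A, Q3→B.

CAB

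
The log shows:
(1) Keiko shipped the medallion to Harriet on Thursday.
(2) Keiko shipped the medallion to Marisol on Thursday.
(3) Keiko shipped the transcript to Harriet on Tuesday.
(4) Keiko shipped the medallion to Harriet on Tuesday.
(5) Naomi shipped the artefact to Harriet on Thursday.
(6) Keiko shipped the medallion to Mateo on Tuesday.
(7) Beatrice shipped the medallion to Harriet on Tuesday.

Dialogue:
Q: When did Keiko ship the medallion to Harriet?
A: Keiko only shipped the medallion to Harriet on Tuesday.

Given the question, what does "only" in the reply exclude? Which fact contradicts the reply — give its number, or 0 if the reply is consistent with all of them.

Answering "When did ...?" puts focus on the setting — here, "on Tuesday".
"Only" then excludes alternative settings while the background — agent = Keiko, thing = the medallion, recipient = Harriet — is held fixed.
Fact (1) shares the background with a different setting (on Thursday) — counterexample.
(Fact (6) would refute a reading with focus on the recipient — but that is not what the question asks.)

1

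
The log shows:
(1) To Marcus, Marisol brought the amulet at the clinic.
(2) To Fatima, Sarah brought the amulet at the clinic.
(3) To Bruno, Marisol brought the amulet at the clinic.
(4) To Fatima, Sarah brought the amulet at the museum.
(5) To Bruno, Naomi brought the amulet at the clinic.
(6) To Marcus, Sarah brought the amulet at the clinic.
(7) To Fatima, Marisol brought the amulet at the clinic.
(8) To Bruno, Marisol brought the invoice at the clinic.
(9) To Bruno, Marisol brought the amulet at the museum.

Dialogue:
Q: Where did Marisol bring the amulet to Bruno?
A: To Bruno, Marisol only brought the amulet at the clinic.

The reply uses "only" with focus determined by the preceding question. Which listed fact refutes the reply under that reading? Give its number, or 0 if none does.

The question "Where did ...?" targets the setting, so in the reply the focus falls on "at the clinic".
So "only" ranges over settings; the rest (Marisol as agent and the amulet as thing and Bruno as recipient) is presupposed.
Fact (9) keeps Marisol as agent and the amulet as thing and Bruno as recipient but has setting = at the museum; that refutes the reply.
(Fact (8) would refute a reading with focus on the thing — but that is not what the question asks.)

9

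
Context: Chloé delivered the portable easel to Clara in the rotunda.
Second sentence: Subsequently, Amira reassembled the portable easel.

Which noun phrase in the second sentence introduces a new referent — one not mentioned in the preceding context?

Amira

"the portable easel" in the second sentence is given — already mentioned in the context.
"Amira" has no antecedent in the context; it is discourse-new.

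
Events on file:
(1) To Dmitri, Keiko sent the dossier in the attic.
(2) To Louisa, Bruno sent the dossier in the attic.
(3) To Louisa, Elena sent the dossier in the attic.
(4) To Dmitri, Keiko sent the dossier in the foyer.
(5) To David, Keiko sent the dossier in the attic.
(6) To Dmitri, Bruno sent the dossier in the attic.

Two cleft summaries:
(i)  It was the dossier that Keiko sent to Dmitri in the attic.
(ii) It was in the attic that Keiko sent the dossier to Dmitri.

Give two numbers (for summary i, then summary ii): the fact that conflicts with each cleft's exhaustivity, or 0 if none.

Summary (i) focuses "the dossier" (the thing); background same agent, recipient, setting (Keiko / Dmitri / in the attic). No fact matches that background with a different thing, so 0.
Summary (ii) focuses "in the attic" (the setting); background same agent, thing, recipient (Keiko / the dossier / Dmitri). Fact (4) matches that background with setting = in the foyer — refutes (ii).

0, 4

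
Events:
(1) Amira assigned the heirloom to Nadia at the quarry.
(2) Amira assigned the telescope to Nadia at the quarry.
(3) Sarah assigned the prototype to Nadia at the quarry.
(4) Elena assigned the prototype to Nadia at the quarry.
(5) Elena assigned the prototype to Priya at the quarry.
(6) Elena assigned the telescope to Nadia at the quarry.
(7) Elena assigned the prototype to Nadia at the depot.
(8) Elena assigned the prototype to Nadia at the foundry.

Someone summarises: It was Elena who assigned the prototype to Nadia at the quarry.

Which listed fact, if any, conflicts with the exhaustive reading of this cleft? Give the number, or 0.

Focus of the cleft: "Elena" (the agent). Presupposed background: thing = the prototype, recipient = Nadia, setting = at the quarry.
Exhaustivity: Elena is the only agent satisfying that background.
Fact (3) shares the background but with agent = Sarah; exhaustivity is violated.

3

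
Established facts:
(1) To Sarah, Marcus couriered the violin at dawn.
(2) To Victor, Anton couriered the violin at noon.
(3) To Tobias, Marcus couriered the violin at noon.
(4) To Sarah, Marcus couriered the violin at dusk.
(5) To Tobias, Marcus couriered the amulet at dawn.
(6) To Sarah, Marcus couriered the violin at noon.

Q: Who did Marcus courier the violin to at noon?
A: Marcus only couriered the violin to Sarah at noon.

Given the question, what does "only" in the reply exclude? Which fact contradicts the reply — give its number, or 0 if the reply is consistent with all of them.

Answering "Who did ... to ...?" puts focus on the recipient — here, "Sarah".
"Only" then excludes alternative recipients while the background — Marcus as agent and the violin as thing and at noon as setting — is held fixed.
Fact (3) keeps Marcus as agent and the violin as thing and at noon as setting but has recipient = Tobias; that refutes the reply.
(Fact (1) would refute a reading with focus on the setting — but that is not what the question asks.)

3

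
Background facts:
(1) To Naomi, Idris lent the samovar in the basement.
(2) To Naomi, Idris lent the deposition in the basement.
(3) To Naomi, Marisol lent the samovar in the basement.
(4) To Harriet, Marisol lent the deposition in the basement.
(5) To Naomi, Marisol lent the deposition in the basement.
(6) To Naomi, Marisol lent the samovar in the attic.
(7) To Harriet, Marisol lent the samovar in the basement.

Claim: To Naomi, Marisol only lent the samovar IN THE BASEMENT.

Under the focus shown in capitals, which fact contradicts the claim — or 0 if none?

The capitals mark "in the basement" as focus. So "only" rules out other settings, with the rest (same agent, thing, recipient (Marisol / the samovar / Naomi)) as background.
Fact (6) shares the background but differs in setting (in the attic) — a counterexample.

6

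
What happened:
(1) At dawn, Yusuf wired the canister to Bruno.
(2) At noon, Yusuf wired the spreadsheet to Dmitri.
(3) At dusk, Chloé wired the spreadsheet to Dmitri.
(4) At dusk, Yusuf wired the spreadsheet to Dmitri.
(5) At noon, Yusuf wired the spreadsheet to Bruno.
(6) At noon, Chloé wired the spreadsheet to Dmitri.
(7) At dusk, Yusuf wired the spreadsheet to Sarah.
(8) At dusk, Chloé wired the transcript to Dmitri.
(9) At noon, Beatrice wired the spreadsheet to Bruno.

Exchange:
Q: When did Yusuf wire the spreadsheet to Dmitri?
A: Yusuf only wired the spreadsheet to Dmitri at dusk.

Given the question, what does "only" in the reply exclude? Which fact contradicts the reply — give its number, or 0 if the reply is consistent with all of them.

2

Answering "When did ...?" puts focus on the setting — here, "at dusk".
So "only" ranges over settings; the rest (agent = Yusuf, thing = the spreadsheet, recipient = Dmitri) is presupposed.
Fact (2) shares the background with a different setting (at noon) — counterexample.
(Fact (7) would refute a reading with focus on the recipient — but that is not what the question asks.)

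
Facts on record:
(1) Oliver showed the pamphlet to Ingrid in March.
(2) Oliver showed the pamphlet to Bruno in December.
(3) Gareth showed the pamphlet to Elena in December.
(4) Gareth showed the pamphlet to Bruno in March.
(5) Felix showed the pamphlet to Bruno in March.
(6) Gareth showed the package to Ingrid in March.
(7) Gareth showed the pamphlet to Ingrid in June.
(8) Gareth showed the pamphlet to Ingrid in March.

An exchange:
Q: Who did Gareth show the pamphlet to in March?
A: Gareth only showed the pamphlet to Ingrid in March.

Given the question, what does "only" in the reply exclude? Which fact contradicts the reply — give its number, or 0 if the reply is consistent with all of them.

4

The question "Who did ... to ...?" targets the recipient, so in the reply the focus falls on "Ingrid".
"Only" then excludes alternative recipients while the background — Gareth as agent and the pamphlet as thing and in March as setting — is held fixed.
Fact (4) shares the background with a different recipient (Bruno) — counterexample.
(Fact (7) would refute a reading with focus on the setting — but that is not what the question asks.)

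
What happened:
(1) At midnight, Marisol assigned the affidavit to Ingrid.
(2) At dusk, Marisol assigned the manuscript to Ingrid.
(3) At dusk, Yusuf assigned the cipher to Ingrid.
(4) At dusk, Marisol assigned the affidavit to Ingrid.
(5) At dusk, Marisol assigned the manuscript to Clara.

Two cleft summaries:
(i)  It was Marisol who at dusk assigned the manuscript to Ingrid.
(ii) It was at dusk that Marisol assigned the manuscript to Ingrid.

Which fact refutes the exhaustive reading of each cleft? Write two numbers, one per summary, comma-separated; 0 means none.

Summary (i) focuses "Marisol" (the agent); background thing = the manuscript, recipient = Ingrid, setting = at dusk. No fact matches that background with a different agent, so 0.
Summary (ii) focuses "at dusk" (the setting); background agent = Marisol, thing = the manuscript, recipient = Ingrid. No fact matches that background with a different setting, so 0.

0, 0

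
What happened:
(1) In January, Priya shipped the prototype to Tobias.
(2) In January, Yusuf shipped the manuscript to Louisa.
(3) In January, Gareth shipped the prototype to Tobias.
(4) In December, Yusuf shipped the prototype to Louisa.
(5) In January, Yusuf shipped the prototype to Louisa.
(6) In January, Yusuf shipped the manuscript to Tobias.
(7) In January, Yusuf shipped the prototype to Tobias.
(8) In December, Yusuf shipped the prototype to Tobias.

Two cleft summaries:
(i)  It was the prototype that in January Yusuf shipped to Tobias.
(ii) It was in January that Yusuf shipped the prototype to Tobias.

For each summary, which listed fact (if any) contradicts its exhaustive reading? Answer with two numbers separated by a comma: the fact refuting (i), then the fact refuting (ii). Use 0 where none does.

6, 8

(i): focus "the prototype". Looking for same agent, recipient, setting (Yusuf / Tobias / in January) with some other thing — fact (6) has the manuscript there. Refuted.
(ii): focus "in January". Looking for same agent, thing, recipient (Yusuf / the prototype / Tobias) with some other setting — fact (8) has in December there. Refuted.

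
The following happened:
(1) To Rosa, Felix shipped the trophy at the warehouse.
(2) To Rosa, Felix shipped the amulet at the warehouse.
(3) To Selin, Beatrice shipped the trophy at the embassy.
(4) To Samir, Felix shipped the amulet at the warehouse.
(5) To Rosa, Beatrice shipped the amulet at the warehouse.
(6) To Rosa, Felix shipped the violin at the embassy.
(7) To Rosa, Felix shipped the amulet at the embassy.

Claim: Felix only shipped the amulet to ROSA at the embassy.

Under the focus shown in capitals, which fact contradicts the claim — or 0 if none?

The capitals mark "Rosa" as focus. So "only" rules out other recipients, with the rest (Felix as agent and the amulet as thing and at the embassy as setting) as background.
Every other fact changes something in the background, not just the recipient. Nothing refutes the claim.

0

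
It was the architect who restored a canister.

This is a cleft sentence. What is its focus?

In an it-cleft "It was X that/who ...", the clefted constituent X is the focus; the that/who-clause expresses the presupposed open proposition.
Here the focus is "the architect". The backgrounded (presupposed) material includes "a canister".

the architect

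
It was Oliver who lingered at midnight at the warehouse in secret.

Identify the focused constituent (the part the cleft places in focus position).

In an it-cleft "It was X that/who ...", the clefted constituent X is the focus; the that/who-clause expresses the presupposed open proposition.
Here the focus is "Oliver". The backgrounded (presupposed) material includes "in secret", "at midnight" and "at the warehouse".

Oliver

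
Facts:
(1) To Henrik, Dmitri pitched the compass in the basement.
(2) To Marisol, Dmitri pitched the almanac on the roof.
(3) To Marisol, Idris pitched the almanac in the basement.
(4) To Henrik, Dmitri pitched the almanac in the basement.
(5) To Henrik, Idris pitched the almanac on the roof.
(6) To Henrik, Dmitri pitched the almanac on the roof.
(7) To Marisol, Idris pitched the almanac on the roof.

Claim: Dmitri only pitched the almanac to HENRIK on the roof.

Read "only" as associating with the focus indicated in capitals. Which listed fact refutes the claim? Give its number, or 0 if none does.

Focus (in capitals) is "Henrik" — the recipient. "Only" excludes alternative recipients while holding fixed same agent, thing, setting (Dmitri / the almanac / on the roof).
Fact (2) shares the background but differs in recipient (Marisol) — a counterexample.

2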